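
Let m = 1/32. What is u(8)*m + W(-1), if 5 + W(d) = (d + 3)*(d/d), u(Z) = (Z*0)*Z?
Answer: -3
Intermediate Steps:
m = 1/32 ≈ 0.031250
u(Z) = 0 (u(Z) = 0*Z = 0)
W(d) = -2 + d (W(d) = -5 + (d + 3)*(d/d) = -5 + (3 + d)*1 = -5 + (3 + d) = -2 + d)
u(8)*m + W(-1) = 0*(1/32) + (-2 - 1) = 0 - 3 = -3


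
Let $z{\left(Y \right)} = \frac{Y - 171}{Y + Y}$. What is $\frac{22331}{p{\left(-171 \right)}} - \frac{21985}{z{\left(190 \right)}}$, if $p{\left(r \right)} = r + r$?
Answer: $- \frac{150399731}{342} \approx -4.3977 \cdot 10^{5}$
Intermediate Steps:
$p{\left(r \right)} = 2 r$
$z{\left(Y \right)} = \frac{-171 + Y}{2 Y}$
$\frac{22331}{p{\left(-171 \right)}} - \frac{21985}{z{\left(190 \right)}} = \frac{22331}{2 \left(-171\right)} - \frac{21985}{\frac{1}{2} \cdot \frac{1}{190} \left(-171 + 190\right)} = \frac{22331}{-342} - \frac{21985}{\frac{1}{2} \cdot \frac{1}{190} \cdot 19} = 22331 \left(- \frac{1}{342}\right) - 21985 \frac{1}{\frac{1}{20}} = - \frac{22331}{342} - 439700 = - \frac{150399731}{342}$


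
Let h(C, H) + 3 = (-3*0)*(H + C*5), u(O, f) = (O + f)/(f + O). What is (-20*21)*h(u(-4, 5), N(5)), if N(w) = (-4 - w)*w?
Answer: 1260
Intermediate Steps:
N(w) = w*(-4 - w)
u(O, f) = 1 (u(O, f) = (O + f)/(O + f) = 1)
h(C, H) = -3 (h(C, H) = -3 + (-3*0)*(H + C*5) = -3 + 0*(H + 5*C) = -3 + 0 = -3)
(-20*21)*h(u(-4, 5), N(5)) = -20*21*(-3) = -420*(-3) = 1260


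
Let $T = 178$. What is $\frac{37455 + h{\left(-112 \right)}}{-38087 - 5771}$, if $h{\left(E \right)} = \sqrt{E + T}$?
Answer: $- \frac{37455}{43858} - \frac{\sqrt{66}}{43858} \approx -0.85419$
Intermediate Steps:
$h{\left(E \right)} = \sqrt{178 + E}$ ($h{\left(E \right)} = \sqrt{E + 178} = \sqrt{178 + E}$)
$\frac{37455 + h{\left(-112 \right)}}{-38087 - 5771} = \frac{37455 + \sqrt{178 - 112}}{-38087 - 5771} = \frac{37455 + \sqrt{66}}{-43858} = \left(37455 + \sqrt{66}\right) \left(- \frac{1}{43858}\right) = - \frac{37455}{43858} - \frac{\sqrt{66}}{43858}$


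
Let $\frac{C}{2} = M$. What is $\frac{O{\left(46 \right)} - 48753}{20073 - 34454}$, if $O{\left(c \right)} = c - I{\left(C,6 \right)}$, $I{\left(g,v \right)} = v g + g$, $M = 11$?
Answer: $\frac{48861}{14381} \approx 3.3976$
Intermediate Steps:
$C = 22$ ($C = 2 \cdot 11 = 22$)
$I{\left(g,v \right)} = g + g v$ ($I{\left(g,v \right)} = g v + g = g + g v$)
$O{\left(c \right)} = -154 + c$ ($O{\left(c \right)} = c - 22 \left(1 + 6\right) = c - 22 \cdot 7 = c - 154 = -154 + c$)
$\frac{O{\left(46 \right)} - 48753}{20073 - 34454} = \frac{\left(-154 + 46\right) - 48753}{20073 - 34454} = \frac{-108 - 48753}{20073 - 34454} = - \frac{48861}{-14381} = \left(-48861\right) \left(- \frac{1}{14381}\right) = \frac{48861}{14381}$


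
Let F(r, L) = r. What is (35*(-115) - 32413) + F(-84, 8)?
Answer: -36522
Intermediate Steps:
(35*(-115) - 32413) + F(-84, 8) = (35*(-115) - 32413) - 84 = (-4025 - 32413) - 84 = -36438 - 84 = -36522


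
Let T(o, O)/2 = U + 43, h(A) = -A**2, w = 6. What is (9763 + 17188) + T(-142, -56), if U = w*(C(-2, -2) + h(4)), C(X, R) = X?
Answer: 26821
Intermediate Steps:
U = -108 (U = 6*(-2 - 1*4**2) = 6*(-2 - 1*16) = 6*(-2 - 16) = 6*(-18) = -108)
T(o, O) = -130 (T(o, O) = 2*(-108 + 43) = 2*(-65) = -130)
(9763 + 17188) + T(-142, -56) = (9763 + 17188) - 130 = 26951 - 130 = 26821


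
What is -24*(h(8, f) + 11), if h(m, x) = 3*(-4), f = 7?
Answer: 24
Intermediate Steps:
h(m, x) = -12
-24*(h(8, f) + 11) = -24*(-12 + 11) = -24*(-1) = 24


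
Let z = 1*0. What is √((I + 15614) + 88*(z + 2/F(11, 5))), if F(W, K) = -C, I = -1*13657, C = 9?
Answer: √17437/3 ≈ 44.016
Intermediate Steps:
I = -13657
F(W, K) = -9 (F(W, K) = -1*9 = -9)
z = 0
√((I + 15614) + 88*(z + 2/F(11, 5))) = √((-13657 + 15614) + 88*(0 + 2/(-9))) = √(1957 + 88*(0 + 2*(-⅑))) = √(1957 + 88*(0 - 2/9)) = √(1957 + 88*(-2/9)) = √(1957 - 176/9) = √(17437/9) = √17437/3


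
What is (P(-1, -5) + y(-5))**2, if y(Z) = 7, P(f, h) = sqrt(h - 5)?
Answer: (7 + I*sqrt(10))**2 ≈ 39.0 + 44.272*I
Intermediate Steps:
P(f, h) = sqrt(-5 + h)
(P(-1, -5) + y(-5))**2 = (sqrt(-5 - 5) + 7)**2 = (sqrt(-10) + 7)**2 = (I*sqrt(10) + 7)**2 = (7 + I*sqrt(10))**2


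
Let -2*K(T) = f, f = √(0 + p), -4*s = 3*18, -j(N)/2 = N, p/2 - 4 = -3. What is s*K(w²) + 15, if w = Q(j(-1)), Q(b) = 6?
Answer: 15 + 27*√2/4 ≈ 24.546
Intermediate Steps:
p = 2 (p = 8 + 2*(-3) = 8 - 6 = 2)
j(N) = -2*N
w = 6
s = -27/2 (s = -3*18/4 = -¼*54 = -27/2 ≈ -13.500)
f = √2 (f = √(0 + 2) = √2 ≈ 1.4142)
K(T) = -√2/2
s*K(w²) + 15 = -(-27)*√2/4 + 15 = 27*√2/4 + 15 = 15 + 27*√2/4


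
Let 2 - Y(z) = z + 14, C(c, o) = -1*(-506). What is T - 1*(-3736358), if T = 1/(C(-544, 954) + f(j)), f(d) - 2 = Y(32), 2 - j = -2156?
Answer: 1733670113/464 ≈ 3.7364e+6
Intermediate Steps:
C(c, o) = 506
j = 2158 (j = 2 - 1*(-2156) = 2 + 2156 = 2158)
Y(z) = -12 - z (Y(z) = 2 - (z + 14) = 2 - (14 + z) = 2 + (-14 - z) = -12 - z)
f(d) = -42 (f(d) = 2 + (-12 - 1*32) = 2 + (-12 - 32) = 2 - 44 = -42)
T = 1/464 (T = 1/(506 - 42) = 1/464 ≈ 0.0021552)
T - 1*(-3736358) = 1/464 - 1*(-3736358) = 1/464 + 3736358 = 1733670113/464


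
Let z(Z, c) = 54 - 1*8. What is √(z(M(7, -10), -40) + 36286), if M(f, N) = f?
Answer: 2*√9083 ≈ 190.61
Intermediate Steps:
z(Z, c) = 46 (z(Z, c) = 54 - 8 = 46)
√(z(M(7, -10), -40) + 36286) = √(46 + 36286) = √36332 = 2*√9083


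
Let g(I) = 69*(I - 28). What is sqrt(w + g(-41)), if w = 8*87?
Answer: I*sqrt(4065) ≈ 63.757*I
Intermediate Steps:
w = 696
g(I) = -1932 + 69*I (g(I) = 69*(-28 + I) = -1932 + 69*I)
sqrt(w + g(-41)) = sqrt(696 + (-1932 + 69*(-41))) = sqrt(696 + (-1932 - 2829)) = sqrt(696 - 4761) = sqrt(-4065) = I*sqrt(4065)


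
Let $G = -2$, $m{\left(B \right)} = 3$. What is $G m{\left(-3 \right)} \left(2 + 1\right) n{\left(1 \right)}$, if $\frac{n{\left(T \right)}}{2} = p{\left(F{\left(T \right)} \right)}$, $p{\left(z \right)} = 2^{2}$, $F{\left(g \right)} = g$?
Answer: $-144$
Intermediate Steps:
$p{\left(z \right)} = 4$
$n{\left(T \right)} = 8$ ($n{\left(T \right)} = 2 \cdot 4 = 8$)
$G m{\left(-3 \right)} \left(2 + 1\right) n{\left(1 \right)} = - 2 \cdot 3 \left(2 + 1\right) 8 = - 2 \cdot 3 \cdot 3 \cdot 8 = \left(-2\right) 9 \cdot 8 = \left(-18\right) 8 = -144$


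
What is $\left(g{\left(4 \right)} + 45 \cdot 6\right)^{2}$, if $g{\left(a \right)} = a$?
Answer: $75076$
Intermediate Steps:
$\left(g{\left(4 \right)} + 45 \cdot 6\right)^{2} = \left(4 + 45 \cdot 6\right)^{2} = \left(4 + 270\right)^{2} = 274^{2} = 75076$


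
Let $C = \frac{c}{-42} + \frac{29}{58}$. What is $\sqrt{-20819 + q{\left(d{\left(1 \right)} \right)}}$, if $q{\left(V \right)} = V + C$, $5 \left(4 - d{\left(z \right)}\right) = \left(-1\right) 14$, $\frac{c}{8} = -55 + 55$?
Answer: $\frac{i \sqrt{2081170}}{10} \approx 144.26 i$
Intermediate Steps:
$c = 0$ ($c = 8 \left(-55 + 55\right) = 8 \cdot 0 = 0$)
$d{\left(z \right)} = \frac{34}{5}$ ($d{\left(z \right)} = 4 - \frac{\left(-1\right) 14}{5} = 4 - - \frac{14}{5} = 4 + \frac{14}{5} = \frac{34}{5}$)
$C = \frac{1}{2}$ ($C = \frac{0}{-42} + \frac{29}{58} = 0 \left(- \frac{1}{42}\right) + 29 \cdot \frac{1}{58} = 0 + \frac{1}{2} = \frac{1}{2} \approx 0.5$)
$q{\left(V \right)} = \frac{1}{2} + V$ ($q{\left(V \right)} = V + \frac{1}{2} = \frac{1}{2} + V$)
$\sqrt{-20819 + q{\left(d{\left(1 \right)} \right)}} = \sqrt{-20819 + \left(\frac{1}{2} + \frac{34}{5}\right)} = \sqrt{-20819 + \frac{73}{10}} = \sqrt{- \frac{208117}{10}} = \frac{i \sqrt{2081170}}{10}$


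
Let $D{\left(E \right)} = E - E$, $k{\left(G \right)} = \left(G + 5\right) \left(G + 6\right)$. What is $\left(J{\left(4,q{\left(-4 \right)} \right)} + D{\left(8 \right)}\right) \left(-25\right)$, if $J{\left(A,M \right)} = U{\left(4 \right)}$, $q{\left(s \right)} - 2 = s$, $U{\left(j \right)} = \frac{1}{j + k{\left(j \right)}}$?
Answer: $- \frac{25}{94} \approx -0.26596$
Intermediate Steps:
$k{\left(G \right)} = \left(5 + G\right) \left(6 + G\right)$
$U{\left(j \right)} = \frac{1}{30 + j^{2} + 12 j}$ ($U{\left(j \right)} = \frac{1}{j + \left(30 + j^{2} + 11 j\right)} = \frac{1}{30 + j^{2} + 12 j}$)
$q{\left(s \right)} = 2 + s$
$J{\left(A,M \right)} = \frac{1}{94}$ ($J{\left(A,M \right)} = \frac{1}{30 + 4^{2} + 12 \cdot 4} = \frac{1}{30 + 16 + 48} = \frac{1}{94}$)
$D{\left(E \right)} = 0$
$\left(J{\left(4,q{\left(-4 \right)} \right)} + D{\left(8 \right)}\right) \left(-25\right) = \left(\frac{1}{94} + 0\right) \left(-25\right) = \frac{1}{94} \left(-25\right) = - \frac{25}{94}$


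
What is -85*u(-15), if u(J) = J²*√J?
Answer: -19125*I*√15 ≈ -74071.0*I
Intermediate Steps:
u(J) = J^(5/2)
-85*u(-15) = -19125*I*√15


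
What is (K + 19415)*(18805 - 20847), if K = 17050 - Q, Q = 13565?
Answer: -46761800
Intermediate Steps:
K = 3485 (K = 17050 - 1*13565 = 17050 - 13565 = 3485)
(K + 19415)*(18805 - 20847) = (3485 + 19415)*(18805 - 20847) = 22900*(-2042) = -46761800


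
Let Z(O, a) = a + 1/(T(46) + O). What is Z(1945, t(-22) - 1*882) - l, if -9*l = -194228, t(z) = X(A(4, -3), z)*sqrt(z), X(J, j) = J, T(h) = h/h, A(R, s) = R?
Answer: -393415027/17514 + 4*I*sqrt(22) ≈ -22463.0 + 18.762*I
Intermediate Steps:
T(h) = 1
t(z) = 4*sqrt(z)
Z(O, a) = a + 1/(1 + O)
l = 194228/9 (l = -1/9*(-194228) = 194228/9 ≈ 21581.)
Z(1945, t(-22) - 1*882) - l = (1 + (4*sqrt(-22) - 1*882) + 1945*(4*sqrt(-22) - 1*882))/(1 + 1945) - 1*194228/9 = (1 + (4*(I*sqrt(22)) - 882) + 1945*(4*(I*sqrt(22)) - 882))/1946 - 194228/9 = (1 + (4*I*sqrt(22) - 882) + 1945*(4*I*sqrt(22) - 882))/1946 - 194228/9 = (1 + (-882 + 4*I*sqrt(22)) + 1945*(-882 + 4*I*sqrt(22)))/1946 - 194228/9 = (1 + (-882 + 4*I*sqrt(22)) + (-1715490 + 7780*I*sqrt(22)))/1946 - 194228/9 = (-1716371 + 7784*I*sqrt(22))/1946 - 194228/9 = (-1716371/1946 + 4*I*sqrt(22)) - 194228/9 = -393415027/17514 + 4*I*sqrt(22)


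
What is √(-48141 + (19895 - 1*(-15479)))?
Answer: I*√12767 ≈ 112.99*I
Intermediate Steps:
√(-48141 + (19895 - 1*(-15479))) = √(-48141 + (19895 + 15479)) = √(-48141 + 35374) = √(-12767) = I*√12767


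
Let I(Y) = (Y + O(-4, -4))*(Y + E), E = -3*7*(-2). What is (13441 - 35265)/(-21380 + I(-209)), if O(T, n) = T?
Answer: -21824/14191 ≈ -1.5379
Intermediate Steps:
E = 42 (E = -21*(-2) = 42)
I(Y) = (-4 + Y)*(42 + Y) (I(Y) = (Y - 4)*(Y + 42) = (-4 + Y)*(42 + Y))
(13441 - 35265)/(-21380 + I(-209)) = (13441 - 35265)/(-21380 + (-168 + (-209)² + 38*(-209))) = -21824/(-21380 + (-168 + 43681 - 7942)) = -21824/(-21380 + 35571) = -21824/14191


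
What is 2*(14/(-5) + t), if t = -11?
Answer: -138/5 ≈ -27.600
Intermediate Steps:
2*(14/(-5) + t) = 2*(14/(-5) - 11) = 2*(14*(-1/5) - 11) = 2*(-14/5 - 11) = 2*(-69/5) = -138/5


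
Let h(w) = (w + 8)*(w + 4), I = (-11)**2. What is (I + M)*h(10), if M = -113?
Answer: 2016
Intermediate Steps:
I = 121
h(w) = (4 + w)*(8 + w) (h(w) = (8 + w)*(4 + w) = (4 + w)*(8 + w))
(I + M)*h(10) = (121 - 113)*(32 + 10**2 + 12*10) = 8*(32 + 100 + 120) = 8*252 = 2016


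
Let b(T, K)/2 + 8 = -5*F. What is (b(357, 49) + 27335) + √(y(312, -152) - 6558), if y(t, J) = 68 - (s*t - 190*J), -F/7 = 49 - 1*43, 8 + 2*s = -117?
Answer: 27739 + 23*I*√30 ≈ 27739.0 + 125.98*I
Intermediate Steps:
s = -125/2 (s = -4 + (½)*(-117) = -4 - 117/2 = -125/2 ≈ -62.500)
F = -42 (F = -7*(49 - 1*43) = -7*(49 - 43) = -7*6 = -42)
y(t, J) = 68 + 190*J + 125*t/2 (y(t, J) = 68 - (-125*t/2 - 190*J) = 68 - (-190*J - 125*t/2) = 68 + (190*J + 125*t/2) = 68 + 190*J + 125*t/2)
b(T, K) = 404 (b(T, K) = -16 + 2*(-5*(-42)) = -16 + 2*210 = -16 + 420 = 404)
(b(357, 49) + 27335) + √(y(312, -152) - 6558) = (404 + 27335) + √((68 + 190*(-152) + (125/2)*312) - 6558) = 27739 + √((68 - 28880 + 19500) - 6558) = 27739 + √(-9312 - 6558) = 27739 + √(-15870) = 27739 + 23*I*√30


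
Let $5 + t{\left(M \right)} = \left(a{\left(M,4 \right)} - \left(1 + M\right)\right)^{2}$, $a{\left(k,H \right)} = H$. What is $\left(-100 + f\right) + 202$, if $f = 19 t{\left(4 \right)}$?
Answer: $26$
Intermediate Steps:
$t{\left(M \right)} = -5 + \left(3 - M\right)^{2}$ ($t{\left(M \right)} = -5 + \left(4 - \left(1 + M\right)\right)^{2} = -5 + \left(3 - M\right)^{2}$)
$f = -76$ ($f = 19 \left(-5 + \left(-3 + 4\right)^{2}\right) = 19 \left(-5 + 1^{2}\right) = 19 \left(-5 + 1\right) = 19 \left(-4\right) = -76$)
$\left(-100 + f\right) + 202 = \left(-100 - 76\right) + 202 = -176 + 202 = 26$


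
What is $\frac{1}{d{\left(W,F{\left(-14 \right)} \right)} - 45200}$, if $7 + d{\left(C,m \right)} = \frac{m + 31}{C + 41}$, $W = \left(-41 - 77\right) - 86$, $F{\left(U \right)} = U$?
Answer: $- \frac{163}{7368758} \approx -2.212 \cdot 10^{-5}$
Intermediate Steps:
$W = -204$ ($W = -118 - 86 = -204$)
$d{\left(C,m \right)} = -7 + \frac{31 + m}{41 + C}$ ($d{\left(C,m \right)} = -7 + \frac{m + 31}{C + 41} = -7 + \frac{31 + m}{41 + C}$)
$\frac{1}{d{\left(W,F{\left(-14 \right)} \right)} - 45200} = \frac{1}{\frac{-256 - 14 - -1428}{41 - 204} - 45200} = \frac{1}{\frac{-256 - 14 + 1428}{-163} - 45200} = \frac{1}{\left(- \frac{1}{163}\right) 1158 - 45200} = \frac{1}{- \frac{1158}{163} - 45200} = \frac{1}{- \frac{7368758}{163}} = - \frac{163}{7368758}$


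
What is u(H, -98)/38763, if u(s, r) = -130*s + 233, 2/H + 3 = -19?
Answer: 2693/426393 ≈ 0.0063158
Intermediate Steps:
H = -1/11 (H = 2/(-3 - 19) = 2/(-22) = 2*(-1/22) = -1/11 ≈ -0.090909)
u(s, r) = 233 - 130*s
u(H, -98)/38763 = (233 - 130*(-1/11))/38763 = (233 + 130/11)*(1/38763) = (2693/11)*(1/38763) = 2693/426393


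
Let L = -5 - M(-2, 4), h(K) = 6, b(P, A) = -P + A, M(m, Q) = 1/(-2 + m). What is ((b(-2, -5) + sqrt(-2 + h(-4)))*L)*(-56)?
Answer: -266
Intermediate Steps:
b(P, A) = A - P
L = -19/4 (L = -5 - 1/(-2 - 2) = -5 - 1/(-4) = -5 - 1*(-1/4) = -5 + 1/4 = -19/4 ≈ -4.7500)
((b(-2, -5) + sqrt(-2 + h(-4)))*L)*(-56) = (((-5 - 1*(-2)) + sqrt(-2 + 6))*(-19/4))*(-56) = (((-5 + 2) + sqrt(4))*(-19/4))*(-56) = ((-3 + 2)*(-19/4))*(-56) = -1*(-19/4)*(-56) = (19/4)*(-56) = -266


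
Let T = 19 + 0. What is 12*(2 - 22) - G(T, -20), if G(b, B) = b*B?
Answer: 140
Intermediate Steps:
T = 19
G(b, B) = B*b
12*(2 - 22) - G(T, -20) = 12*(2 - 22) - (-20)*19 = 12*(-20) - 1*(-380) = -240 + 380 = 140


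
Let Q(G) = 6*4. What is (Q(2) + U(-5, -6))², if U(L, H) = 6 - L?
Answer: 1225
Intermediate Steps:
Q(G) = 24
(Q(2) + U(-5, -6))² = (24 + (6 - 1*(-5)))² = (24 + (6 + 5))² = (24 + 11)² = 35² = 1225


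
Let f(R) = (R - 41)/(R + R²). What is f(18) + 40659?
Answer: 13905355/342 ≈ 40659.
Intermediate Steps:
f(R) = (-41 + R)/(R + R²)
f(18) + 40659 = (-41 + 18)/(18*(1 + 18)) + 40659 = (1/18)*(-23)/19 + 40659 = (1/18)*(1/19)*(-23) + 40659 = -23/342 + 40659 = 13905355/342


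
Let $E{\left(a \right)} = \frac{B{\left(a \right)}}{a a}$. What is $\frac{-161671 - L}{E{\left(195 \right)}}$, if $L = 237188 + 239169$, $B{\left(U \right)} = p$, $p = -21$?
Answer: $\frac{8087004900}{7} \approx 1.1553 \cdot 10^{9}$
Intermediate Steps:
$B{\left(U \right)} = -21$
$L = 476357$
$E{\left(a \right)} = - \frac{21}{a^{2}}$ ($E{\left(a \right)} = - \frac{21}{a a} = - \frac{21}{a^{2}}$)
$\frac{-161671 - L}{E{\left(195 \right)}} = \frac{-161671 - 476357}{\left(-21\right) \frac{1}{38025}} = - \frac{638028}{- \frac{7}{12675}} = \left(-638028\right) \left(- \frac{12675}{7}\right) = \frac{8087004900}{7}$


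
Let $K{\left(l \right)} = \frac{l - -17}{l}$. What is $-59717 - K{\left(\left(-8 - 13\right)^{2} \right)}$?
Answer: $- \frac{26335655}{441} \approx -59718.0$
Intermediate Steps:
$K{\left(l \right)} = \frac{17 + l}{l}$ ($K{\left(l \right)} = \frac{l + 17}{l} = \frac{17 + l}{l}$)
$-59717 - K{\left(\left(-8 - 13\right)^{2} \right)} = -59717 - \frac{17 + \left(-8 - 13\right)^{2}}{\left(-8 - 13\right)^{2}} = -59717 - \frac{17 + \left(-21\right)^{2}}{\left(-21\right)^{2}} = -59717 - \frac{17 + 441}{441} = -59717 - \frac{1}{441} \cdot 458 = -59717 - \frac{458}{441} = - \frac{26335655}{441}$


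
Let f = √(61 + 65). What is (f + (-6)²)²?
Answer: 1422 + 216*√14 ≈ 2230.2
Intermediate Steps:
f = 3*√14 (f = √126 = 3*√14 ≈ 11.225)
(f + (-6)²)² = (3*√14 + (-6)²)² = (3*√14 + 36)² = (36 + 3*√14)²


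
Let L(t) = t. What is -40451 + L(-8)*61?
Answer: -40939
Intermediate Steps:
-40451 + L(-8)*61 = -40451 - 8*61 = -40451 - 488 = -40939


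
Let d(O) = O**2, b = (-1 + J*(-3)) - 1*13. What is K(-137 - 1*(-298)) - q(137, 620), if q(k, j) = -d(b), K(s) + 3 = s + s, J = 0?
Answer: 515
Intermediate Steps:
b = -14 (b = (-1 + 0*(-3)) - 1*13 = (-1 + 0) - 13 = -1 - 13 = -14)
K(s) = -3 + 2*s (K(s) = -3 + (s + s) = -3 + 2*s)
q(k, j) = -196 (q(k, j) = -1*(-14)**2 = -1*196 = -196)
K(-137 - 1*(-298)) - q(137, 620) = (-3 + 2*(-137 - 1*(-298))) - 1*(-196) = (-3 + 2*(-137 + 298)) + 196 = (-3 + 2*161) + 196 = (-3 + 322) + 196 = 319 + 196 = 515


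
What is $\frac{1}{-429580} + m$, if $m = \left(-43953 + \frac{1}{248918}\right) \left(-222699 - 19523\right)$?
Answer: $\frac{569209932345573298681}{53465097220} \approx 1.0646 \cdot 10^{10}$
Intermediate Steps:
$m = \frac{1325038252119683}{124459}$ ($m = \left(-43953 + \frac{1}{248918}\right) \left(-242222\right) = \left(- \frac{10940692853}{248918}\right) \left(-242222\right) = \frac{1325038252119683}{124459} \approx 1.0646 \cdot 10^{10}$)
$\frac{1}{-429580} + m = \frac{1}{-429580} + \frac{1325038252119683}{124459} = - \frac{1}{429580} + \frac{1325038252119683}{124459} = \frac{569209932345573298681}{53465097220}$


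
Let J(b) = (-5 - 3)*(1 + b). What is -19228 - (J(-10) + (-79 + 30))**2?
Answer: -19757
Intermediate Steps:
J(b) = -8 - 8*b (J(b) = -8*(1 + b) = -8 - 8*b)
-19228 - (J(-10) + (-79 + 30))**2 = -19228 - ((-8 - 8*(-10)) + (-79 + 30))**2 = -19228 - ((-8 + 80) - 49)**2 = -19228 - (72 - 49)**2 = -19228 - 1*23**2 = -19228 - 1*529 = -19228 - 529 = -19757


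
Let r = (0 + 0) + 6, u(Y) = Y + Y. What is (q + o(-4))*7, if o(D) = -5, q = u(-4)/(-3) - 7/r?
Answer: -49/2 ≈ -24.500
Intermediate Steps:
u(Y) = 2*Y
r = 6 (r = 0 + 6 = 6)
q = 3/2 (q = (2*(-4))/(-3) - 7/6 = -8*(-1/3) - 7*1/6 = 8/3 - 7/6 = 3/2 ≈ 1.5000)
(q + o(-4))*7 = (3/2 - 5)*7 = -7/2*7 = -49/2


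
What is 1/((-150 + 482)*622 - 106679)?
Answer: 1/99825 ≈ 1.0018e-5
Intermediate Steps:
1/((-150 + 482)*622 - 106679) = 1/(332*622 - 106679) = 1/(206504 - 106679) = 1/99825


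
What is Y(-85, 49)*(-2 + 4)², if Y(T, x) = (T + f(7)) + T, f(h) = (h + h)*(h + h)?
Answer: 104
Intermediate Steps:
f(h) = 4*h² (f(h) = (2*h)*(2*h) = 4*h²)
Y(T, x) = 196 + 2*T (Y(T, x) = (T + 4*7²) + T = (T + 4*49) + T = (T + 196) + T = (196 + T) + T = 196 + 2*T)
Y(-85, 49)*(-2 + 4)² = (196 + 2*(-85))*(-2 + 4)² = (196 - 170)*2² = 26*4 = 104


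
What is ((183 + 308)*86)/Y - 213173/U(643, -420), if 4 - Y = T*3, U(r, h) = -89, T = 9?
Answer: 1144865/2047 ≈ 559.29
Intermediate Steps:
Y = -23 (Y = 4 - 9*3 = 4 - 1*27 = 4 - 27 = -23)
((183 + 308)*86)/Y - 213173/U(643, -420) = ((183 + 308)*86)/(-23) - 213173/(-89) = (491*86)*(-1/23) - 213173*(-1/89) = 42226*(-1/23) + 213173/89 = -42226/23 + 213173/89 = 1144865/2047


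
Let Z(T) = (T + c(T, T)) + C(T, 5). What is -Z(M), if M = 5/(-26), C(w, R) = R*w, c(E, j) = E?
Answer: 35/26 ≈ 1.3462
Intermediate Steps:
M = -5/26 (M = 5*(-1/26) = -5/26 ≈ -0.19231)
Z(T) = 7*T (Z(T) = (T + T) + 5*T = 2*T + 5*T = 7*T)
-Z(M) = -7*(-5)/26 = -1*(-35/26) = 35/26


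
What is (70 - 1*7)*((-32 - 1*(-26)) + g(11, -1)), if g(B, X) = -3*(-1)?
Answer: -189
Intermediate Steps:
g(B, X) = 3
(70 - 1*7)*((-32 - 1*(-26)) + g(11, -1)) = (70 - 1*7)*((-32 - 1*(-26)) + 3) = (70 - 7)*((-32 + 26) + 3) = 63*(-6 + 3) = 63*(-3) = -189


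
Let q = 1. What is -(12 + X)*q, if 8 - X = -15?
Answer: -35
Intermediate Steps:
X = 23 (X = 8 - 1*(-15) = 8 + 15 = 23)
-(12 + X)*q = -(12 + 23) = -35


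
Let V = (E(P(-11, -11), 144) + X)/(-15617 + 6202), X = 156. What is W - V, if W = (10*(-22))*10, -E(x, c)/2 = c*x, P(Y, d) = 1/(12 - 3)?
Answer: -20712876/9415 ≈ -2200.0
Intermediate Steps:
P(Y, d) = ⅑ (P(Y, d) = 1/9 = ⅑)
E(x, c) = -2*c*x
W = -2200 (W = -220*10 = -2200)
V = -124/9415 (V = (-2*144*⅑ + 156)/(-15617 + 6202) = (-32 + 156)/(-9415) = 124*(-1/9415) = -124/9415 ≈ -0.013170)
W - V = -2200 - 1*(-124/9415) = -2200 + 124/9415 = -20712876/9415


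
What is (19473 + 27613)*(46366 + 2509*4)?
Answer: 2655744572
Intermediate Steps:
(19473 + 27613)*(46366 + 2509*4) = 47086*(46366 + 10036) = 47086*56402 = 2655744572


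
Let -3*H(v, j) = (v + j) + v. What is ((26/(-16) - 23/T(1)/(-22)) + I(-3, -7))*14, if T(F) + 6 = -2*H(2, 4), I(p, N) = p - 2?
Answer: -5047/44 ≈ -114.70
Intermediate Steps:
I(p, N) = -2 + p
H(v, j) = -2*v/3 - j/3 (H(v, j) = -((v + j) + v)/3 = -((j + v) + v)/3 = -(j + 2*v)/3 = -2*v/3 - j/3)
T(F) = -⅔ (T(F) = -6 - 2*(-⅔*2 - ⅓*4) = -6 - 2*(-4/3 - 4/3) = -6 - 2*(-8/3) = -6 + 16/3 = -⅔)
((26/(-16) - 23/T(1)/(-22)) + I(-3, -7))*14 = ((26/(-16) - 23/(-⅔)/(-22)) + (-2 - 3))*14 = ((26*(-1/16) - 23*(-3/2)*(-1/22)) - 5)*14 = ((-13/8 + (69/2)*(-1/22)) - 5)*14 = ((-13/8 - 69/44) - 5)*14 = (-281/88 - 5)*14 = -721/88*14 = -5047/44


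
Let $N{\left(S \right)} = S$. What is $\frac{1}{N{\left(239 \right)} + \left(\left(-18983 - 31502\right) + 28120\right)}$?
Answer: $- \frac{1}{22126} \approx -4.5196 \cdot 10^{-5}$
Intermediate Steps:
$\frac{1}{N{\left(239 \right)} + \left(\left(-18983 - 31502\right) + 28120\right)} = \frac{1}{239 + \left(\left(-18983 - 31502\right) + 28120\right)} = \frac{1}{239 + \left(-50485 + 28120\right)} = \frac{1}{239 - 22365} = \frac{1}{-22126} = - \frac{1}{22126}$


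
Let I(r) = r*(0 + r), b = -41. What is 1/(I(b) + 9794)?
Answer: 1/11475 ≈ 8.7146e-5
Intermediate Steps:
I(r) = r**2 (I(r) = r*r = r**2)
1/(I(b) + 9794) = 1/((-41)**2 + 9794) = 1/(1681 + 9794) = 1/11475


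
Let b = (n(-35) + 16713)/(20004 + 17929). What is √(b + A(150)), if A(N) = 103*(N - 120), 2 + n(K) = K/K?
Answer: √4446873527306/37933 ≈ 55.592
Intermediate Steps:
n(K) = -1 (n(K) = -2 + K/K = -2 + 1 = -1)
A(N) = -12360 + 103*N (A(N) = 103*(-120 + N) = -12360 + 103*N)
b = 16712/37933 (b = (-1 + 16713)/(20004 + 17929) = 16712/37933 ≈ 0.44057)
√(b + A(150)) = √(16712/37933 + (-12360 + 103*150)) = √(16712/37933 + (-12360 + 15450)) = √(16712/37933 + 3090) = √(117229682/37933) = √4446873527306/37933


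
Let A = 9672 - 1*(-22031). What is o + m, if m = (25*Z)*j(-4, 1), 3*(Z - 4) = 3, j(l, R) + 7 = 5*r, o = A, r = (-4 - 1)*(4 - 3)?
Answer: 27703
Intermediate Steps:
A = 31703 (A = 9672 + 22031 = 31703)
r = -5 (r = -5*1 = -5)
o = 31703
j(l, R) = -32 (j(l, R) = -7 + 5*(-5) = -7 - 25 = -32)
Z = 5 (Z = 4 + (⅓)*3 = 4 + 1 = 5)
m = -4000 (m = (25*5)*(-32) = 125*(-32) = -4000)
o + m = 31703 - 4000 = 27703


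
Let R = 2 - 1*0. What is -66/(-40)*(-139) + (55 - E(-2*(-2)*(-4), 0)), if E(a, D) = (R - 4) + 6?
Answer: -3567/20 ≈ -178.35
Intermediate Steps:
R = 2 (R = 2 + 0 = 2)
E(a, D) = 4 (E(a, D) = (2 - 4) + 6 = -2 + 6 = 4)
-66/(-40)*(-139) + (55 - E(-2*(-2)*(-4), 0)) = -66/(-40)*(-139) + (55 - 1*4) = -66*(-1/40)*(-139) + (55 - 4) = (33/20)*(-139) + 51 = -4587/20 + 51 = -3567/20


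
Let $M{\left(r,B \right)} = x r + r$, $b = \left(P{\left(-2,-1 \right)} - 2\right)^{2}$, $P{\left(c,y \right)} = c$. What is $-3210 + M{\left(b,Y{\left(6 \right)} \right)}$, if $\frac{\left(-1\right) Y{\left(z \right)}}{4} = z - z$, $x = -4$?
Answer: $-3258$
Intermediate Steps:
$Y{\left(z \right)} = 0$ ($Y{\left(z \right)} = - 4 \left(z - z\right) = \left(-4\right) 0 = 0$)
$b = 16$ ($b = \left(-2 - 2\right)^{2} = \left(-4\right)^{2} = 16$)
$M{\left(r,B \right)} = - 3 r$ ($M{\left(r,B \right)} = - 4 r + r = - 3 r$)
$-3210 + M{\left(b,Y{\left(6 \right)} \right)} = -3210 - 48 = -3258$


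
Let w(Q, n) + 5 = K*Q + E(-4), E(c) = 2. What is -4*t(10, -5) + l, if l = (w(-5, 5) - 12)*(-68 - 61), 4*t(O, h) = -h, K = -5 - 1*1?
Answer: -1940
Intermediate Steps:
K = -6 (K = -5 - 1 = -6)
w(Q, n) = -3 - 6*Q (w(Q, n) = -5 + (-6*Q + 2) = -5 + (2 - 6*Q) = -3 - 6*Q)
t(O, h) = -h/4 (t(O, h) = (-h)/4 = -h/4)
l = -1935 (l = ((-3 - 6*(-5)) - 12)*(-68 - 61) = ((-3 + 30) - 12)*(-129) = (27 - 12)*(-129) = 15*(-129) = -1935)
-4*t(10, -5) + l = -(-1)*(-5) - 1935 = -4*5/4 - 1935 = -5 - 1935 = -1940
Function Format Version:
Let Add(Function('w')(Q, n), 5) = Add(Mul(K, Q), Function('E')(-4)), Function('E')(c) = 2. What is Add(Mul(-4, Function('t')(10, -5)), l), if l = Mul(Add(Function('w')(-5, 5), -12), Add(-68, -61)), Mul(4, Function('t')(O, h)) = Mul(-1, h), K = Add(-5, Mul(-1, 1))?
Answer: -1940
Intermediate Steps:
K = -6 (K = Add(-5, -1) = -6)
Function('w')(Q, n) = Add(-3, Mul(-6, Q)) (Function('w')(Q, n) = Add(-5, Add(Mul(-6, Q), 2)) = Add(-5, Add(2, Mul(-6, Q))) = Add(-3, Mul(-6, Q)))
Function('t')(O, h) = Mul(Rational(-1, 4), h) (Function('t')(O, h) = Mul(Rational(1, 4), Mul(-1, h)) = Mul(Rational(-1, 4), h))
l = -1935 (l = Mul(Add(Add(-3, Mul(-6, -5)), -12), Add(-68, -61)) = Mul(Add(Add(-3, 30), -12), -129) = Mul(Add(27, -12), -129) = Mul(15, -129) = -1935)
Add(Mul(-4, Function('t')(10, -5)), l) = Add(Mul(-4, Mul(Rational(-1, 4), -5)), -1935) = Add(Mul(-4, Rational(5, 4)), -1935) = Add(-5, -1935) = -1940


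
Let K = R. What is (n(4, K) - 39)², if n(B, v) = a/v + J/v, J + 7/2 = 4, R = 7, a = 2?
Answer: 292681/196 ≈ 1493.3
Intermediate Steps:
J = ½ (J = -7/2 + 4 = ½ ≈ 0.50000)
K = 7
n(B, v) = 5/(2*v) (n(B, v) = 2/v + 1/(2*v) = 5/(2*v))
(n(4, K) - 39)² = ((5/2)/7 - 39)² = ((5/2)*(⅐) - 39)² = (5/14 - 39)² = (-541/14)² = 292681/196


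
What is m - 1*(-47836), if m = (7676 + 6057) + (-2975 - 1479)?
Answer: 57115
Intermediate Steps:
m = 9279 (m = 13733 - 4454 = 9279)
m - 1*(-47836) = 9279 - 1*(-47836) = 9279 + 47836 = 57115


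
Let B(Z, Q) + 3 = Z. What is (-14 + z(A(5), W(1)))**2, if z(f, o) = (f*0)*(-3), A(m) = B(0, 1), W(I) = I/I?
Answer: 196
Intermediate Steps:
B(Z, Q) = -3 + Z
W(I) = 1
A(m) = -3 (A(m) = -3 + 0 = -3)
z(f, o) = 0 (z(f, o) = 0*(-3) = 0)
(-14 + z(A(5), W(1)))**2 = (-14 + 0)**2 = (-14)**2 = 196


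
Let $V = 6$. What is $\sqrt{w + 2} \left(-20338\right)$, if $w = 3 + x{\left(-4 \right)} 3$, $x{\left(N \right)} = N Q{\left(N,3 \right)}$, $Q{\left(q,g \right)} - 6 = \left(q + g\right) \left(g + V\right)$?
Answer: $- 20338 \sqrt{41} \approx -1.3023 \cdot 10^{5}$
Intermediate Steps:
$Q{\left(q,g \right)} = 6 + \left(6 + g\right) \left(g + q\right)$ ($Q{\left(q,g \right)} = 6 + \left(q + g\right) \left(g + 6\right) = 6 + \left(g + q\right) \left(6 + g\right) = 6 + \left(6 + g\right) \left(g + q\right)$)
$x{\left(N \right)} = N \left(33 + 9 N\right)$ ($x{\left(N \right)} = N \left(6 + 3^{2} + 6 \cdot 3 + 6 N + 3 N\right) = N \left(6 + 9 + 18 + 6 N + 3 N\right) = N \left(33 + 9 N\right)$)
$w = 39$ ($w = 3 + 3 \left(-4\right) \left(11 + 3 \left(-4\right)\right) 3 = 3 + 3 \left(-4\right) \left(11 - 12\right) 3 = 3 + 3 \left(-4\right) \left(-1\right) 3 = 3 + 12 \cdot 3 = 3 + 36 = 39$)
$\sqrt{w + 2} \left(-20338\right) = \sqrt{39 + 2} \left(-20338\right) = \sqrt{41} \left(-20338\right) = - 20338 \sqrt{41}$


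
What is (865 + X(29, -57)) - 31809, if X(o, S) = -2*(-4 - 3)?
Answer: -30930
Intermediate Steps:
X(o, S) = 14 (X(o, S) = -2*(-7) = 14)
(865 + X(29, -57)) - 31809 = (865 + 14) - 31809 = 879 - 31809 = -30930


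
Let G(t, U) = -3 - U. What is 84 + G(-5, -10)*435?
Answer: 3129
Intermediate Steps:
84 + G(-5, -10)*435 = 84 + (-3 - 1*(-10))*435 = 84 + (-3 + 10)*435 = 84 + 7*435 = 84 + 3045 = 3129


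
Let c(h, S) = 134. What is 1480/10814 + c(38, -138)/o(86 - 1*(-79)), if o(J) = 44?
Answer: 378549/118954 ≈ 3.1823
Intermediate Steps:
1480/10814 + c(38, -138)/o(86 - 1*(-79)) = 1480/10814 + 134/44 = 1480*(1/10814) + 134*(1/44) = 740/5407 + 67/22 = 378549/118954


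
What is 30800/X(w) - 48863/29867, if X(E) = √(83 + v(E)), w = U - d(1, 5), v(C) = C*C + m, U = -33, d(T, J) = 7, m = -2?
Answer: 917900217/1224547 ≈ 749.58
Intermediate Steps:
v(C) = -2 + C² (v(C) = C*C - 2 = C² - 2 = -2 + C²)
w = -40 (w = -33 - 1*7 = -33 - 7 = -40)
X(E) = √(81 + E²) (X(E) = √(83 + (-2 + E²)) = √(81 + E²))
30800/X(w) - 48863/29867 = 30800/(√(81 + (-40)²)) - 48863/29867 = 30800/(√(81 + 1600)) - 48863*1/29867 = 30800/(√1681) - 48863/29867 = 30800/41 - 48863/29867 = 917900217/1224547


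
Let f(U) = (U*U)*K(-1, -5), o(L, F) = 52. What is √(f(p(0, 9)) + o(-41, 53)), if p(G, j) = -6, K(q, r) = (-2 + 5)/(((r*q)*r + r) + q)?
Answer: 4*√2914/31 ≈ 6.9654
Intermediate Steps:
K(q, r) = 3/(q + r + q*r²) (K(q, r) = 3/(((q*r)*r + r) + q) = 3/((q*r² + r) + q) = 3/((r + q*r²) + q) = 3/(q + r + q*r²))
f(U) = -3*U²/31 (f(U) = (U*U)*(3/(-1 - 5 - 1*(-5)²)) = U²*(3/(-1 - 5 - 1*25)) = U²*(3/(-1 - 5 - 25)) = U²*(3/(-31)) = U²*(3*(-1/31)) = U²*(-3/31) = -3*U²/31)
√(f(p(0, 9)) + o(-41, 53)) = √(-3/31*(-6)² + 52) = √(-3/31*36 + 52) = √(-108/31 + 52) = √(1504/31) = 4*√2914/31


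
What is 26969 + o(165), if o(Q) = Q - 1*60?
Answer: 27074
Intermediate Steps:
o(Q) = -60 + Q (o(Q) = Q - 60 = -60 + Q)
26969 + o(165) = 26969 + (-60 + 165) = 26969 + 105 = 27074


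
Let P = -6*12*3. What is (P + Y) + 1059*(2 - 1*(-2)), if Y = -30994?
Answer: -26974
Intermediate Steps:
P = -216 (P = -72*3 = -216)
(P + Y) + 1059*(2 - 1*(-2)) = (-216 - 30994) + 1059*(2 - 1*(-2)) = -31210 + 1059*(2 + 2) = -31210 + 1059*4 = -31210 + 4236 = -26974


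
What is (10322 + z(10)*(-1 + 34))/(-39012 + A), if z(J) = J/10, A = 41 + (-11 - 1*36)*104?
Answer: -10355/43859 ≈ -0.23610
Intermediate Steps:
A = -4847 (A = 41 + (-11 - 36)*104 = 41 - 47*104 = 41 - 4888 = -4847)
z(J) = J/10 (z(J) = J*(1/10) = J/10)
(10322 + z(10)*(-1 + 34))/(-39012 + A) = (10322 + ((1/10)*10)*(-1 + 34))/(-39012 - 4847) = (10322 + 1*33)/(-43859) = (10322 + 33)*(-1/43859) = 10355*(-1/43859) = -10355/43859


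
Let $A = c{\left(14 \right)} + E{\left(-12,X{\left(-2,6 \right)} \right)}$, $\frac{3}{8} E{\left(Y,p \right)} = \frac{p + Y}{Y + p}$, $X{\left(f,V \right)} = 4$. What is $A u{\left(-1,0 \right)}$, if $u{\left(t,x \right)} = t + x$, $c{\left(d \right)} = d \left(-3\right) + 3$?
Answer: $\frac{109}{3} \approx 36.333$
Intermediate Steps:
$c{\left(d \right)} = 3 - 3 d$ ($c{\left(d \right)} = - 3 d + 3 = 3 - 3 d$)
$E{\left(Y,p \right)} = \frac{8}{3}$ ($E{\left(Y,p \right)} = \frac{8 \frac{p + Y}{Y + p}}{3} = \frac{8 \frac{Y + p}{Y + p}}{3} = \frac{8}{3} \cdot 1 = \frac{8}{3}$)
$A = - \frac{109}{3}$ ($A = \left(3 - 42\right) + \frac{8}{3} = -39 + \frac{8}{3} = - \frac{109}{3} \approx -36.333$)
$A u{\left(-1,0 \right)} = - \frac{109 \left(-1 + 0\right)}{3} = \left(- \frac{109}{3}\right) \left(-1\right) = \frac{109}{3}$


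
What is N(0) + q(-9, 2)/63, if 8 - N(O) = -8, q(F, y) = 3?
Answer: 337/21 ≈ 16.048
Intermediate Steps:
N(O) = 16 (N(O) = 8 - 1*(-8) = 8 + 8 = 16)
N(0) + q(-9, 2)/63 = 16 + 3/63 = 16 + (1/63)*3 = 16 + 1/21 = 337/21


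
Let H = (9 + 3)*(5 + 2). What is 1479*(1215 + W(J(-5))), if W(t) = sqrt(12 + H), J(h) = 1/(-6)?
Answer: 1796985 + 5916*sqrt(6) ≈ 1.8115e+6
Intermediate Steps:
J(h) = -1/6
H = 84 (H = 12*7 = 84)
W(t) = 4*sqrt(6) (W(t) = sqrt(12 + 84) = sqrt(96) = 4*sqrt(6))
1479*(1215 + W(J(-5))) = 1479*(1215 + 4*sqrt(6)) = 1796985 + 5916*sqrt(6)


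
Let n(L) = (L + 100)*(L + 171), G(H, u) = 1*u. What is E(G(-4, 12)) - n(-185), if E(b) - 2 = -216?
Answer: -1404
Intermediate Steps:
G(H, u) = u
E(b) = -214 (E(b) = 2 - 216 = -214)
n(L) = (100 + L)*(171 + L)
E(G(-4, 12)) - n(-185) = -214 - (17100 + (-185)² + 271*(-185)) = -214 - (17100 + 34225 - 50135) = -214 - 1*1190 = -214 - 1190 = -1404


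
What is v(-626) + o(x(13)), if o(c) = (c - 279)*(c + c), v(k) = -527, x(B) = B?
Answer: -7443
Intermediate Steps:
o(c) = 2*c*(-279 + c) (o(c) = (-279 + c)*(2*c) = 2*c*(-279 + c))
v(-626) + o(x(13)) = -527 + 2*13*(-279 + 13) = -527 + 2*13*(-266) = -527 - 6916 = -7443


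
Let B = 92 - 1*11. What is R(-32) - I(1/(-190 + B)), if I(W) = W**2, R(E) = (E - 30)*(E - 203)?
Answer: 173106169/11881 ≈ 14570.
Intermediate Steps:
R(E) = (-203 + E)*(-30 + E) (R(E) = (-30 + E)*(-203 + E) = (-203 + E)*(-30 + E))
B = 81 (B = 92 - 11 = 81)
R(-32) - I(1/(-190 + B)) = (6090 + (-32)**2 - 233*(-32)) - (1/(-190 + 81))**2 = (6090 + 1024 + 7456) - (1/(-109))**2 = 14570 - (-1/109)**2 = 14570 - 1*1/11881 = 14570 - 1/11881 = 173106169/11881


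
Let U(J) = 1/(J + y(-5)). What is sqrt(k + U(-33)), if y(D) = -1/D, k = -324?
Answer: I*sqrt(2178781)/82 ≈ 18.001*I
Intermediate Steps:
U(J) = 1/(1/5 + J) (U(J) = 1/(J - 1/(-5)) = 1/(J - 1*(-1/5)) = 1/(J + 1/5) = 1/(1/5 + J))
sqrt(k + U(-33)) = sqrt(-324 + 5/(1 + 5*(-33))) = sqrt(-324 + 5/(1 - 165)) = sqrt(-324 + 5/(-164)) = sqrt(-324 + 5*(-1/164)) = sqrt(-324 - 5/164) = sqrt(-53141/164) = I*sqrt(2178781)/82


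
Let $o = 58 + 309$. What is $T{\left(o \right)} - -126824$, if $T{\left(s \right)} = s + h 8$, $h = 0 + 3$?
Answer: $127215$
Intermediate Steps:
$h = 3$
$o = 367$
$T{\left(s \right)} = 24 + s$ ($T{\left(s \right)} = s + 3 \cdot 8 = s + 24 = 24 + s$)
$T{\left(o \right)} - -126824 = \left(24 + 367\right) - -126824 = 391 + 126824 = 127215$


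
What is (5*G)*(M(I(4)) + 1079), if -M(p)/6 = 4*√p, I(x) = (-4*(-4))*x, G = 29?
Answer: 128615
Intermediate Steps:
I(x) = 16*x
M(p) = -24*√p
(5*G)*(M(I(4)) + 1079) = (5*29)*(-24*√(16*4) + 1079) = 145*(-24*√64 + 1079) = 145*(-24*8 + 1079) = 145*(-192 + 1079) = 145*887 = 128615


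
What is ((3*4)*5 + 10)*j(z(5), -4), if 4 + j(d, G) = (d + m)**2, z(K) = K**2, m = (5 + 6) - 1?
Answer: 85470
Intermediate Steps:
m = 10 (m = 11 - 1 = 10)
j(d, G) = -4 + (10 + d)**2 (j(d, G) = -4 + (d + 10)**2 = -4 + (10 + d)**2)
((3*4)*5 + 10)*j(z(5), -4) = ((3*4)*5 + 10)*(-4 + (10 + 5**2)**2) = (12*5 + 10)*(-4 + (10 + 25)**2) = (60 + 10)*(-4 + 35**2) = 70*(-4 + 1225) = 70*1221 = 85470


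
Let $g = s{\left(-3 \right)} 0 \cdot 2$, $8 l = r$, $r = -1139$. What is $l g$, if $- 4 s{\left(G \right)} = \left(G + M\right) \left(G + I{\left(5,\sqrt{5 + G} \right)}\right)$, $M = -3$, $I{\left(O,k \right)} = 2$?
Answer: $0$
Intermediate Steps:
$s{\left(G \right)} = - \frac{\left(-3 + G\right) \left(2 + G\right)}{4}$ ($s{\left(G \right)} = - \frac{\left(G - 3\right) \left(G + 2\right)}{4} = - \frac{\left(-3 + G\right) \left(2 + G\right)}{4}$)
$l = - \frac{1139}{8}$ ($l = \frac{1}{8} \left(-1139\right) = - \frac{1139}{8} \approx -142.38$)
$g = 0$ ($g = \left(\frac{3}{2} - \frac{\left(-3\right)^{2}}{4} + \frac{1}{4} \left(-3\right)\right) 0 \cdot 2 = \left(\frac{3}{2} - \frac{9}{4} - \frac{3}{4}\right) 0 \cdot 2 = \left(- \frac{3}{2}\right) 0 \cdot 2 = 0 \cdot 2 = 0$)
$l g = \left(- \frac{1139}{8}\right) 0 = 0$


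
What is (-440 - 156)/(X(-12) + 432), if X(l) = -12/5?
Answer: -745/537 ≈ -1.3873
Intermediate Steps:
X(l) = -12/5 (X(l) = -12*1/5 = -12/5)
(-440 - 156)/(X(-12) + 432) = (-440 - 156)/(-12/5 + 432) = -596/2148/5 = -596*5/2148 = -745/537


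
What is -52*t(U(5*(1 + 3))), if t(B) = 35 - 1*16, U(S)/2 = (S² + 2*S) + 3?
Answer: -988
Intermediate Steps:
U(S) = 6 + 2*S² + 4*S (U(S) = 2*((S² + 2*S) + 3) = 2*(3 + S² + 2*S) = 6 + 2*S² + 4*S)
t(B) = 19 (t(B) = 35 - 16 = 19)
-52*t(U(5*(1 + 3))) = -52*19 = -988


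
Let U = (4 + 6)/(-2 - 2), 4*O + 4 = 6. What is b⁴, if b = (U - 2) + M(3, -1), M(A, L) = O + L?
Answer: 625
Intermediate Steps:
O = ½ (O = -1 + (¼)*6 = -1 + 3/2 = ½ ≈ 0.50000)
M(A, L) = ½ + L
U = -5/2 (U = 10/(-4) = 10*(-¼) = -5/2 ≈ -2.5000)
b = -5 (b = (-5/2 - 2) + (½ - 1) = -9/2 - ½ = -5)
b⁴ = (-5)⁴ = 625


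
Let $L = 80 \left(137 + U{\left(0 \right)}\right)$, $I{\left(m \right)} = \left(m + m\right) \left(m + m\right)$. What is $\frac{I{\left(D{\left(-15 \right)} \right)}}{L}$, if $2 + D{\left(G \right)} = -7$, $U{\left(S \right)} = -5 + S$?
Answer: $\frac{27}{880} \approx 0.030682$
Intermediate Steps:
$D{\left(G \right)} = -9$ ($D{\left(G \right)} = -2 - 7 = -9$)
$I{\left(m \right)} = 4 m^{2}$ ($I{\left(m \right)} = 2 m 2 m = 4 m^{2}$)
$L = 10560$ ($L = 80 \left(137 + \left(-5 + 0\right)\right) = 80 \left(137 - 5\right) = 80 \cdot 132 = 10560$)
$\frac{I{\left(D{\left(-15 \right)} \right)}}{L} = \frac{4 \left(-9\right)^{2}}{10560} = 4 \cdot 81 \cdot \frac{1}{10560} = 324 \cdot \frac{1}{10560} = \frac{27}{880}$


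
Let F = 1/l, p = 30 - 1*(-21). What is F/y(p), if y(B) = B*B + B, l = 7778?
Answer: 1/20627256 ≈ 4.8480e-8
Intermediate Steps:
p = 51 (p = 30 + 21 = 51)
F = 1/7778 ≈ 0.00012857
y(B) = B + B**2 (y(B) = B**2 + B = B + B**2)
F/y(p) = 1/(7778*((51*(1 + 51)))) = 1/(7778*((51*52))) = (1/7778)/2652 = (1/7778)*(1/2652) = 1/20627256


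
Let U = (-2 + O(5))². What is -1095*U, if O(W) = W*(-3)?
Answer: -316455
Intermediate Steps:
O(W) = -3*W
U = 289 (U = (-2 - 3*5)² = (-2 - 15)² = (-17)² = 289)
-1095*U = -1095*289 = -316455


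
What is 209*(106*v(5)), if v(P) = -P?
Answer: -110770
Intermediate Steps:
209*(106*v(5)) = 209*(106*(-1*5)) = 209*(106*(-5)) = 209*(-530) = -110770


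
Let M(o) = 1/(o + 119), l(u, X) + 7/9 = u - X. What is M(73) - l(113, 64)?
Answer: -27773/576 ≈ -48.217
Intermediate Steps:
l(u, X) = -7/9 + u - X (l(u, X) = -7/9 + (u - X) = -7/9 + u - X)
M(o) = 1/(119 + o)
M(73) - l(113, 64) = 1/(119 + 73) - (-7/9 + 113 - 1*64) = 1/192 - (-7/9 + 113 - 64) = 1/192 - 1*434/9 = 1/192 - 434/9 = -27773/576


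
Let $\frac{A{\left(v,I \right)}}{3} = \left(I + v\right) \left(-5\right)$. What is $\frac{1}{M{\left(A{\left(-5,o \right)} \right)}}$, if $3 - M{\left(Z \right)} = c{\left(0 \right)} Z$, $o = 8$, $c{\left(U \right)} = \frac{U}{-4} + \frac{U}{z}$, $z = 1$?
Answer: $\frac{1}{3} \approx 0.33333$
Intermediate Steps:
$c{\left(U \right)} = \frac{3 U}{4}$ ($c{\left(U \right)} = \frac{U}{-4} + \frac{U}{1} = U \left(- \frac{1}{4}\right) + U 1 = - \frac{U}{4} + U = \frac{3 U}{4}$)
$A{\left(v,I \right)} = - 15 I - 15 v$ ($A{\left(v,I \right)} = 3 \left(I + v\right) \left(-5\right) = 3 \left(- 5 I - 5 v\right) = - 15 I - 15 v$)
$M{\left(Z \right)} = 3$ ($M{\left(Z \right)} = 3 - \frac{3}{4} \cdot 0 Z = 3 - 0 Z = 3 - 0 = 3 + 0 = 3$)
$\frac{1}{M{\left(A{\left(-5,o \right)} \right)}} = \frac{1}{3}$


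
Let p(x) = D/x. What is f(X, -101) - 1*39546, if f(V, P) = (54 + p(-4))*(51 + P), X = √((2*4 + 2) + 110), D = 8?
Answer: -42146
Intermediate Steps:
p(x) = 8/x
X = 2*√30 (X = √((8 + 2) + 110) = √(10 + 110) = √120 = 2*√30 ≈ 10.954)
f(V, P) = 2652 + 52*P (f(V, P) = (54 + 8/(-4))*(51 + P) = (54 + 8*(-¼))*(51 + P) = (54 - 2)*(51 + P) = 52*(51 + P) = 2652 + 52*P)
f(X, -101) - 1*39546 = (2652 + 52*(-101)) - 1*39546 = (2652 - 5252) - 39546 = -2600 - 39546 = -42146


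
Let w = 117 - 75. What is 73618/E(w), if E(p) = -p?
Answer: -36809/21 ≈ -1752.8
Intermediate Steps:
w = 42
73618/E(w) = 73618/((-1*42)) = 73618/(-42) = 73618*(-1/42) = -36809/21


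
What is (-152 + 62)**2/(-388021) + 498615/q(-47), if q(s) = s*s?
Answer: 193455198015/857138389 ≈ 225.70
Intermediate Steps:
q(s) = s**2
(-152 + 62)**2/(-388021) + 498615/q(-47) = (-152 + 62)**2/(-388021) + 498615/((-47)**2) = (-90)**2*(-1/388021) + 498615/2209 = 8100*(-1/388021) + 498615*(1/2209) = -8100/388021 + 498615/2209 = 193455198015/857138389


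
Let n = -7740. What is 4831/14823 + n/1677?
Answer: -826577/192699 ≈ -4.2895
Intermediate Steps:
4831/14823 + n/1677 = 4831/14823 - 7740/1677 = 4831*(1/14823) - 7740*1/1677 = 4831/14823 - 60/13 = -826577/192699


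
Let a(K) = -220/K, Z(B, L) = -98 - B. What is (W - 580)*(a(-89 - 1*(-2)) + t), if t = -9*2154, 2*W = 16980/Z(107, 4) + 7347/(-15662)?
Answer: 16418874906559/1362594 ≈ 1.2050e+7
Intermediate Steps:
W = -1304619/31324 (W = (16980/(-98 - 1*107) + 7347/(-15662))/2 = (16980/(-98 - 107) + 7347*(-1/15662))/2 = (16980/(-205) - 7347/15662)/2 = (16980*(-1/205) - 7347/15662)/2 = (-3396/41 - 7347/15662)/2 = (½)*(-1304619/15662) = -1304619/31324 ≈ -41.649)
t = -19386
(W - 580)*(a(-89 - 1*(-2)) + t) = (-1304619/31324 - 580)*(-220/(-89 - 1*(-2)) - 19386) = -19472539*(-220/(-89 + 2) - 19386)/31324 = -19472539*(-220/(-87) - 19386)/31324 = -19472539*(-220*(-1/87) - 19386)/31324 = -19472539*(220/87 - 19386)/31324 = -19472539/31324*(-1686362/87) = 16418874906559/1362594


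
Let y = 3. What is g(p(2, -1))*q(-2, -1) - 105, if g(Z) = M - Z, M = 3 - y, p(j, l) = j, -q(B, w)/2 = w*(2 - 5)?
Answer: -93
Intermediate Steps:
q(B, w) = 6*w (q(B, w) = -2*w*(2 - 5) = -2*w*(-3) = -(-6)*w = 6*w)
M = 0 (M = 3 - 1*3 = 3 - 3 = 0)
g(Z) = -Z (g(Z) = 0 - Z = -Z)
g(p(2, -1))*q(-2, -1) - 105 = (-1*2)*(6*(-1)) - 105 = -2*(-6) - 105 = 12 - 105 = -93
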